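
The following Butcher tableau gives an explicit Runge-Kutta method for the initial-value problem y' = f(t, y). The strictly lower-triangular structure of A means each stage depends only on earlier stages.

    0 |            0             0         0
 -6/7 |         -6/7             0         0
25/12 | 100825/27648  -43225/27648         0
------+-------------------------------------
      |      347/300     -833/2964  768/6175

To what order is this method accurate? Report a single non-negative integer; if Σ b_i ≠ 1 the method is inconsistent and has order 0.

b = (347/300, -833/2964, 768/6175)
c = (0, -6/7, 25/12)
Ac = (0, 0, 6175/4608)
Σ b_i: 347/300·1 + (-833/2964)·1 + 768/6175·1 = 1 ✓
b·c: (-833/2964)·(-6/7) + 768/6175·25/12 = 1/2 ✓
b·c²: (-833/2964)·36/49 + 768/6175·625/144 = 1/3 ✓
b·Ac: 768/6175·6175/4608 = 1/6 ✓; 3 stages ⇒ order 3.

3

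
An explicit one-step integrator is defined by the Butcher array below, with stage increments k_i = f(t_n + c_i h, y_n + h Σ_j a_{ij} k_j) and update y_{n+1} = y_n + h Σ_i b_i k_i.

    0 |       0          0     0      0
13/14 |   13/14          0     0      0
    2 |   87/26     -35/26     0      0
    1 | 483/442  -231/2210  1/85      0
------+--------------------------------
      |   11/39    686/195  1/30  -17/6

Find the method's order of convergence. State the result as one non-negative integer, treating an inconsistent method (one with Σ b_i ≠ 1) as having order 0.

b = (11/39, 686/195, 1/30, -17/6)
c = (0, 13/14, 2, 1)
Ac = (0, 0, -5/4, -5/68)
Σ b_i: 11/39·1 + 686/195·1 + 1/30·1 + (-17/6)·1 = 1 ✓
b·c: 686/195·13/14 + 1/30·2 + (-17/6)·1 = 1/2 ✓
b·c²: 686/195·169/196 + 1/30·4 + (-17/6)·1 = 1/3 ✓
b·Ac: 1/30·(-5/4) + (-17/6)·(-5/68) = 1/6 ✓
b·c³: 686/195·2197/2744 + 1/30·8 + (-17/6)·1 = 1/4 ✓
b·(c∘Ac): 1/30·(-5/2) + (-17/6)·(-5/68) = 1/8 ✓
b·Ac²: 1/30·(-65/56) + (-17/6)·(-41/952) = 1/12 ✓
b·A²c: (-17/6)·(-1/68) = 1/24 ✓; 4 stages ⇒ order 4.

4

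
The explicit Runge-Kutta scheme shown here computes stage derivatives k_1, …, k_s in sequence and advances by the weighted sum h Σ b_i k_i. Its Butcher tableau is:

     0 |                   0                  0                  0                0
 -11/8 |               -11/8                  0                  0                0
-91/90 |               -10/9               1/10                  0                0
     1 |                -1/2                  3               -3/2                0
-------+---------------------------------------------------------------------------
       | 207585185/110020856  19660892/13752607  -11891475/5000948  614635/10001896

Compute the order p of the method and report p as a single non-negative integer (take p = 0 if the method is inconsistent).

b = (207585185/110020856, 19660892/13752607, -11891475/5000948, 614635/10001896)
c = (0, -11/8, -91/90, 1)
Ac = (0, 0, -11/80, -313/120)
Σ b_i: 207585185/110020856·1 + 19660892/13752607·1 + (-11891475/5000948)·1 + 614635/10001896·1 = 1 ✓
b·c: 19660892/13752607·(-11/8) + (-11891475/5000948)·(-91/90) + 614635/10001896·1 = 1/2 ✓
b·c²: 19660892/13752607·121/64 + (-11891475/5000948)·8281/8100 + 614635/10001896·1 = 1/3 ✓
b·Ac: (-11891475/5000948)·(-11/80) + 614635/10001896·(-313/120) = 1/6 ✓
b·c³: 19660892/13752607·(-1331/512) + (-11891475/5000948)·(-753571/729000) + 614635/10001896·1 = -25859914877/21604095360 ≠ 1/4 ⇒ order 3.
b·(c∘Ac): (-11891475/5000948)·1001/7200 + 614635/10001896·(-313/120) = -235663855/480091008 ≠ 1/8
b·Ac²: (-11891475/5000948)·121/640 + 614635/10001896·178777/43200 = -8436464273/43208190720 ≠ 1/12
b·A²c: 614635/10001896·33/160 = 4056591/320060672 ≠ 1/24

3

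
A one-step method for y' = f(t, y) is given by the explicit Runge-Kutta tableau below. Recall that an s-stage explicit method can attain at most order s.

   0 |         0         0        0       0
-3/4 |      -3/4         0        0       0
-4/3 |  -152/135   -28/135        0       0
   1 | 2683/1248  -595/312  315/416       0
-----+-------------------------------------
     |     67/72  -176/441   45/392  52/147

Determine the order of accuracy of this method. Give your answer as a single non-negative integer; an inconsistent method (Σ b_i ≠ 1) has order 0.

4

b = (67/72, -176/441, 45/392, 52/147)
c = (0, -3/4, -4/3, 1)
Ac = (0, 0, 7/45, 175/416)
Σ b_i: 67/72·1 + (-176/441)·1 + 45/392·1 + 52/147·1 = 1 ✓
b·c: (-176/441)·(-3/4) + 45/392·(-4/3) + 52/147·1 = 1/2 ✓
b·c²: (-176/441)·9/16 + 45/392·16/9 + 52/147·1 = 1/3 ✓
b·Ac: 45/392·7/45 + 52/147·175/416 = 1/6 ✓
b·c³: (-176/441)·(-27/64) + 45/392·(-64/27) + 52/147·1 = 1/4 ✓
b·(c∘Ac): 45/392·(-28/135) + 52/147·175/416 = 1/8 ✓
b·Ac²: 45/392·(-7/60) + 52/147·35/128 = 1/12 ✓
b·A²c: 52/147·49/416 = 1/24 ✓; 4 stages ⇒ order 4.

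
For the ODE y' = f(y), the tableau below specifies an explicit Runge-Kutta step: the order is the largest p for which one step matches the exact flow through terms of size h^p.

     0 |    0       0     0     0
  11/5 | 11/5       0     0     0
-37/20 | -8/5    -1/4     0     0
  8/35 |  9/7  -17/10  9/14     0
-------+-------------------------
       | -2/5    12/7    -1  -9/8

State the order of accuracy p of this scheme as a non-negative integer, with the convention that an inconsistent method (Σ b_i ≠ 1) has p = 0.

0

b = (-2/5, 12/7, -1, -9/8)
c = (0, 11/5, -37/20, 8/35)
Ac = (0, 0, -11/20, -6901/1400)
Σ b_i: (-2/5)·1 + 12/7·1 + (-1)·1 + (-9/8)·1 = -227/280 ≠ 1 ⇒ order 0.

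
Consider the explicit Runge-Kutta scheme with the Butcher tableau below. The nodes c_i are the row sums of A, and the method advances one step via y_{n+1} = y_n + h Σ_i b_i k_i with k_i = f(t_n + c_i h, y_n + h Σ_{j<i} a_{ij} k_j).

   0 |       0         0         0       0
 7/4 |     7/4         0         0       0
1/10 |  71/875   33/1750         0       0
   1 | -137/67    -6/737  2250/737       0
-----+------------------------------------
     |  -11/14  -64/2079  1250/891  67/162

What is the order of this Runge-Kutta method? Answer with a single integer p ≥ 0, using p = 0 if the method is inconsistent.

b = (-11/14, -64/2079, 1250/891, 67/162)
c = (0, 7/4, 1/10, 1)
Ac = (0, 0, 33/1000, 39/134)
Σ b_i: (-11/14)·1 + (-64/2079)·1 + 1250/891·1 + 67/162·1 = 1 ✓
b·c: (-64/2079)·7/4 + 1250/891·1/10 + 67/162·1 = 1/2 ✓
b·c²: (-64/2079)·49/16 + 1250/891·1/100 + 67/162·1 = 1/3 ✓
b·Ac: 1250/891·33/1000 + 67/162·39/134 = 1/6 ✓
b·c³: (-64/2079)·343/64 + 1250/891·1/1000 + 67/162·1 = 1/4 ✓
b·(c∘Ac): 1250/891·33/10000 + 67/162·39/134 = 1/8 ✓
b·Ac²: 1250/891·231/4000 + 67/162·3/536 = 1/12 ✓
b·A²c: 67/162·27/268 = 1/24 ✓; 4 stages ⇒ order 4.

4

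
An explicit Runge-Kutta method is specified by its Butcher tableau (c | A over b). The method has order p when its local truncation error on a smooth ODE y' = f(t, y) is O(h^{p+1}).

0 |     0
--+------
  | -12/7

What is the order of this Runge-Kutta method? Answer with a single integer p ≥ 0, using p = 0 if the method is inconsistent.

0

b = (-12/7)
c = (0)
Σ b_i: (-12/7)·1 = -12/7 ≠ 1 ⇒ order 0.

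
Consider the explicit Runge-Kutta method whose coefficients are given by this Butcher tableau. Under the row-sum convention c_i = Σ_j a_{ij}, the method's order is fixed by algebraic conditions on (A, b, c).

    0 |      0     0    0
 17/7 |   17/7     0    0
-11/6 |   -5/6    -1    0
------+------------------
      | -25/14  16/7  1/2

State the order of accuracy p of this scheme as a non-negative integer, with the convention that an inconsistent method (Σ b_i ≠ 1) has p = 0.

b = (-25/14, 16/7, 1/2)
c = (0, 17/7, -11/6)
Ac = (0, 0, -17/7)
Σ b_i: (-25/14)·1 + 16/7·1 + 1/2·1 = 1 ✓
b·c: 16/7·17/7 + 1/2·(-11/6) = 2725/588 ≠ 1/2 ⇒ order 1.

1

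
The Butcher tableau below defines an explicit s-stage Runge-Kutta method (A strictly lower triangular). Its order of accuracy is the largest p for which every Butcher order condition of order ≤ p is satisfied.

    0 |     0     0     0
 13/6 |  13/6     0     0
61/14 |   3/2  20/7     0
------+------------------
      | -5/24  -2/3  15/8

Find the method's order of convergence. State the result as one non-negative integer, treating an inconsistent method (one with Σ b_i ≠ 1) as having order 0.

1

b = (-5/24, -2/3, 15/8)
c = (0, 13/6, 61/14)
Ac = (0, 0, 130/21)
Σ b_i: (-5/24)·1 + (-2/3)·1 + 15/8·1 = 1 ✓
b·c: (-2/3)·13/6 + 15/8·61/14 = 6779/1008 ≠ 1/2 ⇒ order 1.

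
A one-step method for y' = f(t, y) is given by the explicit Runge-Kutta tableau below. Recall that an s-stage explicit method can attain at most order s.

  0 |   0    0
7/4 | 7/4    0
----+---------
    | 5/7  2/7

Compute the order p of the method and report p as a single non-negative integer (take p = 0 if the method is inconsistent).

2

b = (5/7, 2/7)
c = (0, 7/4)
Σ b_i: 5/7·1 + 2/7·1 = 1 ✓
b·c: 2/7·7/4 = 1/2 ✓; 2 stages ⇒ order 2.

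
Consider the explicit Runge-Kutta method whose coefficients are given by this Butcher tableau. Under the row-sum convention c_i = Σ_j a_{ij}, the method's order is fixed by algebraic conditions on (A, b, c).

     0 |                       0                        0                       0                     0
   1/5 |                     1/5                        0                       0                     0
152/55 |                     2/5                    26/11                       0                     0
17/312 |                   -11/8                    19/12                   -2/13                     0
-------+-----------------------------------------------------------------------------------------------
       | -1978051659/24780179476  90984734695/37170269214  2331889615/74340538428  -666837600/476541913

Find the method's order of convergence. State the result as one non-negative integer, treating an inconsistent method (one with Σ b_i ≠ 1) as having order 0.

b = (-1978051659/24780179476, 90984734695/37170269214, 2331889615/74340538428, -666837600/476541913)
c = (0, 1/5, 152/55, 17/312)
Ac = (0, 0, 26/55, -931/8580)
Σ b_i: (-1978051659/24780179476)·1 + 90984734695/37170269214·1 + 2331889615/74340538428·1 + (-666837600/476541913)·1 = 1 ✓
b·c: 90984734695/37170269214·1/5 + 2331889615/74340538428·152/55 + (-666837600/476541913)·17/312 = 1/2 ✓
b·c²: 90984734695/37170269214·1/25 + 2331889615/74340538428·23104/3025 + (-666837600/476541913)·289/97344 = 1/3 ✓
b·Ac: 2331889615/74340538428·26/55 + (-666837600/476541913)·(-931/8580) = 1/6 ✓
b·c³: 90984734695/37170269214·1/125 + 2331889615/74340538428·3511808/166375 + (-666837600/476541913)·4913/30371328 = 2173312128400697/3189209098561200 ≠ 1/4 ⇒ order 3.
b·(c∘Ac): 2331889615/74340538428·3952/3025 + (-666837600/476541913)·(-15827/2676960) = 1525635723/30975224345 ≠ 1/8
b·Ac²: 2331889615/74340538428·26/275 + (-666837600/476541913)·(-524609/471900) = 245102046803/157258831290 ≠ 1/12
b·A²c: (-666837600/476541913)·(-4/55) = 48497280/476541913 ≠ 1/24

3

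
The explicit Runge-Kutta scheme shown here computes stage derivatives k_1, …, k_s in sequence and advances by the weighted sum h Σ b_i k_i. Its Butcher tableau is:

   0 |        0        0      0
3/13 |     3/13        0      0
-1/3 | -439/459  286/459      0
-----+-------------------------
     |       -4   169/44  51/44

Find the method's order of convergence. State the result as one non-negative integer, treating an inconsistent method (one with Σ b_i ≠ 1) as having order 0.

3

b = (-4, 169/44, 51/44)
c = (0, 3/13, -1/3)
Ac = (0, 0, 22/153)
Σ b_i: (-4)·1 + 169/44·1 + 51/44·1 = 1 ✓
b·c: 169/44·3/13 + 51/44·(-1/3) = 1/2 ✓
b·c²: 169/44·9/169 + 51/44·1/9 = 1/3 ✓
b·Ac: 51/44·22/153 = 1/6 ✓; 3 stages ⇒ order 3.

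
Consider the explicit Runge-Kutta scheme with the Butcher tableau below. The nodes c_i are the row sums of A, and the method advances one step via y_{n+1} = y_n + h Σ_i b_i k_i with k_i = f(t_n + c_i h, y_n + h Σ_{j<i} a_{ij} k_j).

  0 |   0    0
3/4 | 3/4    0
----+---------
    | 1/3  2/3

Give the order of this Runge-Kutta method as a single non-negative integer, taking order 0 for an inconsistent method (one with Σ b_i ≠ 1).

2

b = (1/3, 2/3)
c = (0, 3/4)
Σ b_i: 1/3·1 + 2/3·1 = 1 ✓
b·c: 2/3·3/4 = 1/2 ✓; 2 stages ⇒ order 2.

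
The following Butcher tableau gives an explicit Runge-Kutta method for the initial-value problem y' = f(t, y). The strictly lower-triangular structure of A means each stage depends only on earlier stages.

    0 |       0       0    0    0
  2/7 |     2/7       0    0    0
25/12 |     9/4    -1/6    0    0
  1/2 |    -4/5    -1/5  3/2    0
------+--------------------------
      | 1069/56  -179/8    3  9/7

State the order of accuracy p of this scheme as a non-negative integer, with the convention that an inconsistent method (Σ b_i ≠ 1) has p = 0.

2

b = (1069/56, -179/8, 3, 9/7)
c = (0, 2/7, 25/12, 1/2)
Ac = (0, 0, -1/21, 859/280)
Σ b_i: 1069/56·1 + (-179/8)·1 + 3·1 + 9/7·1 = 1 ✓
b·c: (-179/8)·2/7 + 3·25/12 + 9/7·1/2 = 1/2 ✓
b·c²: (-179/8)·4/49 + 3·625/144 + 9/7·1/4 = 27085/2352 ≠ 1/3 ⇒ order 2.
b·Ac: 3·(-1/21) + 9/7·859/280 = 7451/1960 ≠ 1/6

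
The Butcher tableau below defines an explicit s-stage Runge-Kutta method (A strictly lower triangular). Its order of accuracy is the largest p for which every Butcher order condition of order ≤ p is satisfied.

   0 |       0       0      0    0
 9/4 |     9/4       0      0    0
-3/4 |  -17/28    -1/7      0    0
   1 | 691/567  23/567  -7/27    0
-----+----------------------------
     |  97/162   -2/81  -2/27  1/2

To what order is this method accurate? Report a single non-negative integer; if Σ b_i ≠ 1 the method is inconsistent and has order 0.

4

b = (97/162, -2/81, -2/27, 1/2)
c = (0, 9/4, -3/4, 1)
Ac = (0, 0, -9/28, 2/7)
Σ b_i: 97/162·1 + (-2/81)·1 + (-2/27)·1 + 1/2·1 = 1 ✓
b·c: (-2/81)·9/4 + (-2/27)·(-3/4) + 1/2·1 = 1/2 ✓
b·c²: (-2/81)·81/16 + (-2/27)·9/16 + 1/2·1 = 1/3 ✓
b·Ac: (-2/27)·(-9/28) + 1/2·2/7 = 1/6 ✓
b·c³: (-2/81)·729/64 + (-2/27)·(-27/64) + 1/2·1 = 1/4 ✓
b·(c∘Ac): (-2/27)·27/112 + 1/2·2/7 = 1/8 ✓
b·Ac²: (-2/27)·(-81/112) + 1/2·5/84 = 1/12 ✓
b·A²c: 1/2·1/12 = 1/24 ✓; 4 stages ⇒ order 4.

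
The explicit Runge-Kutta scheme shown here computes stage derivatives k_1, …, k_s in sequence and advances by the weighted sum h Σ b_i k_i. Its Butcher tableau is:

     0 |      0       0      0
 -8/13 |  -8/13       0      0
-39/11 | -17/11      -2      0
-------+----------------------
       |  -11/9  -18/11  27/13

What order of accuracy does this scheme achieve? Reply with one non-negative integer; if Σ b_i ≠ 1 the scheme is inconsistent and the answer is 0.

b = (-11/9, -18/11, 27/13)
c = (0, -8/13, -39/11)
Ac = (0, 0, 16/13)
Σ b_i: (-11/9)·1 + (-18/11)·1 + 27/13·1 = -1006/1287 ≠ 1 ⇒ order 0.

0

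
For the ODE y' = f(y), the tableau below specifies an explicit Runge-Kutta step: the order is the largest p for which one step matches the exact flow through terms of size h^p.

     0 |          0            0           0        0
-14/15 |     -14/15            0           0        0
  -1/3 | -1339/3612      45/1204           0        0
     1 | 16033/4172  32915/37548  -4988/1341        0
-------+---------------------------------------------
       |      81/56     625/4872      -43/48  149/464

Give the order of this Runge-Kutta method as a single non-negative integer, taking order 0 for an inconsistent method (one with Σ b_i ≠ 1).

4

b = (81/56, 625/4872, -43/48, 149/464)
c = (0, -14/15, -1/3, 1)
Ac = (0, 0, -3/86, 377/894)
Σ b_i: 81/56·1 + 625/4872·1 + (-43/48)·1 + 149/464·1 = 1 ✓
b·c: 625/4872·(-14/15) + (-43/48)·(-1/3) + 149/464·1 = 1/2 ✓
b·c²: 625/4872·196/225 + (-43/48)·1/9 + 149/464·1 = 1/3 ✓
b·Ac: (-43/48)·(-3/86) + 149/464·377/894 = 1/6 ✓
b·c³: 625/4872·(-2744/3375) + (-43/48)·(-1/27) + 149/464·1 = 1/4 ✓
b·(c∘Ac): (-43/48)·1/86 + 149/464·377/894 = 1/8 ✓
b·Ac²: (-43/48)·7/215 + 149/464·261/745 = 1/12 ✓
b·A²c: 149/464·58/447 = 1/24 ✓; 4 stages ⇒ order 4.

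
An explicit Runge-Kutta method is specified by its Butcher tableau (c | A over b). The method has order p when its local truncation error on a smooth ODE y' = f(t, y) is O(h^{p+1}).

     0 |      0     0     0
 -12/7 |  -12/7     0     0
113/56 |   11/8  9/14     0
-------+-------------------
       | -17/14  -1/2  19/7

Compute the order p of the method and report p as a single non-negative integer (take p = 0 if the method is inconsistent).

b = (-17/14, -1/2, 19/7)
c = (0, -12/7, 113/56)
Ac = (0, 0, -54/49)
Σ b_i: (-17/14)·1 + (-1/2)·1 + 19/7·1 = 1 ✓
b·c: (-1/2)·(-12/7) + 19/7·113/56 = 2483/392 ≠ 1/2 ⇒ order 1.

1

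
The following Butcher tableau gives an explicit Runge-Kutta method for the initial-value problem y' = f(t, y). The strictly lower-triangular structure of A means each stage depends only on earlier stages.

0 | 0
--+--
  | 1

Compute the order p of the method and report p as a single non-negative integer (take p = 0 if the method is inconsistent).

b = (1)
c = (0)
Σ b_i: 1·1 = 1 ✓; 1 stage ⇒ order 1.

1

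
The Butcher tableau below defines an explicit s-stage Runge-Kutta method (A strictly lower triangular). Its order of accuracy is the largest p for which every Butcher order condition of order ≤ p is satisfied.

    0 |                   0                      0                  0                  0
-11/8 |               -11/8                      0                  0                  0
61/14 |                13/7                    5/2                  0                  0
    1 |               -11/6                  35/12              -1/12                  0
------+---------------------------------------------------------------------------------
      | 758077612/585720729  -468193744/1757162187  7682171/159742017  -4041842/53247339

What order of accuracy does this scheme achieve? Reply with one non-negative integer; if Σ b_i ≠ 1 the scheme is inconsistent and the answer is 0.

b = (758077612/585720729, -468193744/1757162187, 7682171/159742017, -4041842/53247339)
c = (0, -11/8, 61/14, 1)
Ac = (0, 0, -55/16, -2939/672)
Σ b_i: 758077612/585720729·1 + (-468193744/1757162187)·1 + 7682171/159742017·1 + (-4041842/53247339)·1 = 1 ✓
b·c: (-468193744/1757162187)·(-11/8) + 7682171/159742017·61/14 + (-4041842/53247339)·1 = 1/2 ✓
b·c²: (-468193744/1757162187)·121/64 + 7682171/159742017·3721/196 + (-4041842/53247339)·1 = 1/3 ✓
b·Ac: 7682171/159742017·(-55/16) + (-4041842/53247339)·(-2939/672) = 1/6 ✓
b·c³: (-468193744/1757162187)·(-1331/512) + 7682171/159742017·226981/2744 + (-4041842/53247339)·1 = 7829157395/1703914848 ≠ 1/4 ⇒ order 3.
b·(c∘Ac): 7682171/159742017·(-3355/224) + (-4041842/53247339)·(-2939/672) = -1984958581/5111744544 ≠ 1/8
b·Ac²: 7682171/159742017·605/128 + (-4041842/53247339)·147979/37632 = -848998921/11927403936 ≠ 1/12
b·A²c: (-4041842/53247339)·55/192 = -111150655/5111744544 ≠ 1/24

3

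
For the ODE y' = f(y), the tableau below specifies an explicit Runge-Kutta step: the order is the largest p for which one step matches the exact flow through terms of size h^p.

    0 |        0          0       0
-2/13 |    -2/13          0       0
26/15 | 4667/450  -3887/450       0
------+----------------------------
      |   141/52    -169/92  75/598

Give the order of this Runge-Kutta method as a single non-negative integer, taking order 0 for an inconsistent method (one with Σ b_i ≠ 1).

3

b = (141/52, -169/92, 75/598)
c = (0, -2/13, 26/15)
Ac = (0, 0, 299/225)
Σ b_i: 141/52·1 + (-169/92)·1 + 75/598·1 = 1 ✓
b·c: (-169/92)·(-2/13) + 75/598·26/15 = 1/2 ✓
b·c²: (-169/92)·4/169 + 75/598·676/225 = 1/3 ✓
b·Ac: 75/598·299/225 = 1/6 ✓; 3 stages ⇒ order 3.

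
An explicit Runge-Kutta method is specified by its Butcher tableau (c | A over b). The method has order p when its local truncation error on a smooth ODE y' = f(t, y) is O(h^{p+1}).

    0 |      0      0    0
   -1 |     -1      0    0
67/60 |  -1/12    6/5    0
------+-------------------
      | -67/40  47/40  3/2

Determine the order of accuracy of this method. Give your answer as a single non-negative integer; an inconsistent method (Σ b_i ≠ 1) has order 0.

b = (-67/40, 47/40, 3/2)
c = (0, -1, 67/60)
Ac = (0, 0, -6/5)
Σ b_i: (-67/40)·1 + 47/40·1 + 3/2·1 = 1 ✓
b·c: 47/40·(-1) + 3/2·67/60 = 1/2 ✓
b·c²: 47/40·1 + 3/2·4489/3600 = 7309/2400 ≠ 1/3 ⇒ order 2.
b·Ac: 3/2·(-6/5) = -9/5 ≠ 1/6

2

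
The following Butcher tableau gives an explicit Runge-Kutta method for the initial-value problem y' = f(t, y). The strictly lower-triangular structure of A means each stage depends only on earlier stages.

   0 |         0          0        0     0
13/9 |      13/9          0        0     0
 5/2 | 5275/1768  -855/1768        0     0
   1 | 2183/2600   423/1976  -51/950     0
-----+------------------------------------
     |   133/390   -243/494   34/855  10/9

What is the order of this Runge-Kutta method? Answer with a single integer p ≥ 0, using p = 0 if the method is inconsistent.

4

b = (133/390, -243/494, 34/855, 10/9)
c = (0, 13/9, 5/2, 1)
Ac = (0, 0, -95/136, 7/40)
Σ b_i: 133/390·1 + (-243/494)·1 + 34/855·1 + 10/9·1 = 1 ✓
b·c: (-243/494)·13/9 + 34/855·5/2 + 10/9·1 = 1/2 ✓
b·c²: (-243/494)·169/81 + 34/855·25/4 + 10/9·1 = 1/3 ✓
b·Ac: 34/855·(-95/136) + 10/9·7/40 = 1/6 ✓
b·c³: (-243/494)·2197/729 + 34/855·125/8 + 10/9·1 = 1/4 ✓
b·(c∘Ac): 34/855·(-475/272) + 10/9·7/40 = 1/8 ✓
b·Ac²: 34/855·(-1235/1224) + 10/9·1/9 = 1/12 ✓
b·A²c: 10/9·3/80 = 1/24 ✓; 4 stages ⇒ order 4.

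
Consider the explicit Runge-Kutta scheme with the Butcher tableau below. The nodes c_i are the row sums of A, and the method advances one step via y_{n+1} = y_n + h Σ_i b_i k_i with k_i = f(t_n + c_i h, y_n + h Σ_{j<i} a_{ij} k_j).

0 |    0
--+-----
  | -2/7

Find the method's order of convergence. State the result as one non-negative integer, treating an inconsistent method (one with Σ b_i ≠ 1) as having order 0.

0

b = (-2/7)
c = (0)
Σ b_i: (-2/7)·1 = -2/7 ≠ 1 ⇒ order 0.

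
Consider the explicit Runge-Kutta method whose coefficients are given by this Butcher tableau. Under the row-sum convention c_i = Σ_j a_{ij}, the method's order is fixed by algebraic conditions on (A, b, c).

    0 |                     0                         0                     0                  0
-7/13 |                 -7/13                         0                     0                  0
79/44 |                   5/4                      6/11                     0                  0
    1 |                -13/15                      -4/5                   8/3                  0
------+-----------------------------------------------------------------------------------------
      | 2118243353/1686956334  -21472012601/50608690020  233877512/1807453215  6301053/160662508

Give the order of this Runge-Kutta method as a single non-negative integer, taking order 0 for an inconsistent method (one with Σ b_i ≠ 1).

3

b = (2118243353/1686956334, -21472012601/50608690020, 233877512/1807453215, 6301053/160662508)
c = (0, -7/13, 79/44, 1)
Ac = (0, 0, -42/143, 11194/2145)
Σ b_i: 2118243353/1686956334·1 + (-21472012601/50608690020)·1 + 233877512/1807453215·1 + 6301053/160662508·1 = 1 ✓
b·c: (-21472012601/50608690020)·(-7/13) + 233877512/1807453215·79/44 + 6301053/160662508·1 = 1/2 ✓
b·c²: (-21472012601/50608690020)·49/169 + 233877512/1807453215·6241/1936 + 6301053/160662508·1 = 1/3 ✓
b·Ac: 233877512/1807453215·(-42/143) + 6301053/160662508·11194/2145 = 1/6 ✓
b·c³: (-21472012601/50608690020)·(-343/2197) + 233877512/1807453215·493039/85184 + 6301053/160662508·1 = 9059757013/10603725528 ≠ 1/4 ⇒ order 3.
b·(c∘Ac): 233877512/1807453215·(-1659/3146) + 6301053/160662508·11194/2145 = 427442423/3132918906 ≠ 1/8
b·Ac²: 233877512/1807453215·294/1859 + 6301053/160662508·5131349/613470 = 48041764579/137848431864 ≠ 1/12
b·A²c: 6301053/160662508·(-112/143) = -16039044/522153151 ≠ 1/24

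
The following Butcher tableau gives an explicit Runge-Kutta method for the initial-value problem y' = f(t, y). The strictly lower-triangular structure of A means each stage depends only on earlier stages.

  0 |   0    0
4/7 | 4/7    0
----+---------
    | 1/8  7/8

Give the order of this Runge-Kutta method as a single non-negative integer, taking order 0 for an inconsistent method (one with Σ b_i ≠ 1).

2

b = (1/8, 7/8)
c = (0, 4/7)
Σ b_i: 1/8·1 + 7/8·1 = 1 ✓
b·c: 7/8·4/7 = 1/2 ✓; 2 stages ⇒ order 2.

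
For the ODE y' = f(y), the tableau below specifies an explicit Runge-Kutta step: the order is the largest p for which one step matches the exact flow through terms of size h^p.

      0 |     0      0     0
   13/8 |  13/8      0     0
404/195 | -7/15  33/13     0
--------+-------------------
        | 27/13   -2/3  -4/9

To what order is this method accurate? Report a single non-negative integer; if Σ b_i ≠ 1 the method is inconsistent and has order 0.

b = (27/13, -2/3, -4/9)
c = (0, 13/8, 404/195)
Ac = (0, 0, 33/8)
Σ b_i: 27/13·1 + (-2/3)·1 + (-4/9)·1 = 113/117 ≠ 1 ⇒ order 0.

0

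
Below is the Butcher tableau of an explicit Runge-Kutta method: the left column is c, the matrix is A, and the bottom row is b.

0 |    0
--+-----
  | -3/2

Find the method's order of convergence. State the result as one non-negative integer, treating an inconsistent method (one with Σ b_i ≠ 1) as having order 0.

0

b = (-3/2)
c = (0)
Σ b_i: (-3/2)·1 = -3/2 ≠ 1 ⇒ order 0.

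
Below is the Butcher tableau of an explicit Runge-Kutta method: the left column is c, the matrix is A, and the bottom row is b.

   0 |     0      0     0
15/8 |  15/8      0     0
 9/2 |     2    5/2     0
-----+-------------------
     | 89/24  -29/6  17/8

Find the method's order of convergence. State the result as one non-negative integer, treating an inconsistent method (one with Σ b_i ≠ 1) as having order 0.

2

b = (89/24, -29/6, 17/8)
c = (0, 15/8, 9/2)
Ac = (0, 0, 75/16)
Σ b_i: 89/24·1 + (-29/6)·1 + 17/8·1 = 1 ✓
b·c: (-29/6)·15/8 + 17/8·9/2 = 1/2 ✓
b·c²: (-29/6)·225/64 + 17/8·81/4 = 3333/128 ≠ 1/3 ⇒ order 2.
b·Ac: 17/8·75/16 = 1275/128 ≠ 1/6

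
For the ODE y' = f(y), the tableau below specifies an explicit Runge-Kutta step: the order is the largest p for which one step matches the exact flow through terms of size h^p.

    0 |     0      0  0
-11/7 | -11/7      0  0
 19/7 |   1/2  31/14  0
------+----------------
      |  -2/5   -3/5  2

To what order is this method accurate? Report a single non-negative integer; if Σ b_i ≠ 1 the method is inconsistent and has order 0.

b = (-2/5, -3/5, 2)
c = (0, -11/7, 19/7)
Ac = (0, 0, -341/98)
Σ b_i: (-2/5)·1 + (-3/5)·1 + 2·1 = 1 ✓
b·c: (-3/5)·(-11/7) + 2·19/7 = 223/35 ≠ 1/2 ⇒ order 1.

1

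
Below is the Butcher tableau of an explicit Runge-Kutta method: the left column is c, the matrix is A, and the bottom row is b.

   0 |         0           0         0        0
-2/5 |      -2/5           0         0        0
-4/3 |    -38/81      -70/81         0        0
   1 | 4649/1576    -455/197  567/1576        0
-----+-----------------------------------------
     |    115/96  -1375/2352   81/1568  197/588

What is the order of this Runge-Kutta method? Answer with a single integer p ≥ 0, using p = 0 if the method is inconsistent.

4

b = (115/96, -1375/2352, 81/1568, 197/588)
c = (0, -2/5, -4/3, 1)
Ac = (0, 0, 28/81, 175/394)
Σ b_i: 115/96·1 + (-1375/2352)·1 + 81/1568·1 + 197/588·1 = 1 ✓
b·c: (-1375/2352)·(-2/5) + 81/1568·(-4/3) + 197/588·1 = 1/2 ✓
b·c²: (-1375/2352)·4/25 + 81/1568·16/9 + 197/588·1 = 1/3 ✓
b·Ac: 81/1568·28/81 + 197/588·175/394 = 1/6 ✓
b·c³: (-1375/2352)·(-8/125) + 81/1568·(-64/27) + 197/588·1 = 1/4 ✓
b·(c∘Ac): 81/1568·(-112/243) + 197/588·175/394 = 1/8 ✓
b·Ac²: 81/1568·(-56/405) + 197/588·266/985 = 1/12 ✓
b·A²c: 197/588·49/394 = 1/24 ✓; 4 stages ⇒ order 4.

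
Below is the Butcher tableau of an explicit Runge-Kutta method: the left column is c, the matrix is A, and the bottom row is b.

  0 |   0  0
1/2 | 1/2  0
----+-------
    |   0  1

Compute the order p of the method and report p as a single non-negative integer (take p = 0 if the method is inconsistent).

b = (0, 1)
c = (0, 1/2)
Σ b_i: 1·1 = 1 ✓
b·c: 1·1/2 = 1/2 ✓; 2 stages ⇒ order 2.

2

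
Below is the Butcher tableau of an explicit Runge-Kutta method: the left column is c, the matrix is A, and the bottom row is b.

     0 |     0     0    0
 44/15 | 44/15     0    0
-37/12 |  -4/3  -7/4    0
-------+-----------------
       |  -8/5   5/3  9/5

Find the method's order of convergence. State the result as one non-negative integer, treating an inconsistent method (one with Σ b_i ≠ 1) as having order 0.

0

b = (-8/5, 5/3, 9/5)
c = (0, 44/15, -37/12)
Ac = (0, 0, -77/15)
Σ b_i: (-8/5)·1 + 5/3·1 + 9/5·1 = 28/15 ≠ 1 ⇒ order 0.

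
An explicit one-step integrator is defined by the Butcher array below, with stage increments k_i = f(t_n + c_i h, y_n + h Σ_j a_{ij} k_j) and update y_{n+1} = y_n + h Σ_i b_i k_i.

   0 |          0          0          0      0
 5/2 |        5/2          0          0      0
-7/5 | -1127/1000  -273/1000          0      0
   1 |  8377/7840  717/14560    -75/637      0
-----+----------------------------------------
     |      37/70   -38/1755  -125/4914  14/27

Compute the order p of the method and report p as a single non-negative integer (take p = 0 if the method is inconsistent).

4

b = (37/70, -38/1755, -125/4914, 14/27)
c = (0, 5/2, -7/5, 1)
Ac = (0, 0, -273/400, 129/448)
Σ b_i: 37/70·1 + (-38/1755)·1 + (-125/4914)·1 + 14/27·1 = 1 ✓
b·c: (-38/1755)·5/2 + (-125/4914)·(-7/5) + 14/27·1 = 1/2 ✓
b·c²: (-38/1755)·25/4 + (-125/4914)·49/25 + 14/27·1 = 1/3 ✓
b·Ac: (-125/4914)·(-273/400) + 14/27·129/448 = 1/6 ✓
b·c³: (-38/1755)·125/8 + (-125/4914)·(-343/125) + 14/27·1 = 1/4 ✓
b·(c∘Ac): (-125/4914)·1911/2000 + 14/27·129/448 = 1/8 ✓
b·Ac²: (-125/4914)·(-273/160) + 14/27·69/896 = 1/12 ✓
b·A²c: 14/27·9/112 = 1/24 ✓; 4 stages ⇒ order 4.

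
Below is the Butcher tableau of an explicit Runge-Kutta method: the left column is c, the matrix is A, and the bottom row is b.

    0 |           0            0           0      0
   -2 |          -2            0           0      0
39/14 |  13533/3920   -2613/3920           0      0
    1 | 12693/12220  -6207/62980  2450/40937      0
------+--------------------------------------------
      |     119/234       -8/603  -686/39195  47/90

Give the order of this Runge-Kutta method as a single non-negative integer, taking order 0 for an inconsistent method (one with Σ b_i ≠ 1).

b = (119/234, -8/603, -686/39195, 47/90)
c = (0, -2, 39/14, 1)
Ac = (0, 0, 2613/1960, 171/470)
Σ b_i: 119/234·1 + (-8/603)·1 + (-686/39195)·1 + 47/90·1 = 1 ✓
b·c: (-8/603)·(-2) + (-686/39195)·39/14 + 47/90·1 = 1/2 ✓
b·c²: (-8/603)·4 + (-686/39195)·1521/196 + 47/90·1 = 1/3 ✓
b·Ac: (-686/39195)·2613/1960 + 47/90·171/470 = 1/6 ✓
b·c³: (-8/603)·(-8) + (-686/39195)·59319/2744 + 47/90·1 = 1/4 ✓
b·(c∘Ac): (-686/39195)·101907/27440 + 47/90·171/470 = 1/8 ✓
b·Ac²: (-686/39195)·(-2613/980) + 47/90·33/470 = 1/12 ✓
b·A²c: 47/90·15/188 = 1/24 ✓; 4 stages ⇒ order 4.

4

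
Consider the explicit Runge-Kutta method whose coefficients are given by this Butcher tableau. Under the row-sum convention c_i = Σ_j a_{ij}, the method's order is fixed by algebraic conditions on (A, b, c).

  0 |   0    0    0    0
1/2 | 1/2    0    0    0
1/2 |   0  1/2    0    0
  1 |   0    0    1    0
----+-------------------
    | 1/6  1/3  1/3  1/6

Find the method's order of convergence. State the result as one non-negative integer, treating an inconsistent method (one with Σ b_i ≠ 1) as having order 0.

b = (1/6, 1/3, 1/3, 1/6)
c = (0, 1/2, 1/2, 1)
Ac = (0, 0, 1/4, 1/2)
Σ b_i: 1/6·1 + 1/3·1 + 1/3·1 + 1/6·1 = 1 ✓
b·c: 1/3·1/2 + 1/3·1/2 + 1/6·1 = 1/2 ✓
b·c²: 1/3·1/4 + 1/3·1/4 + 1/6·1 = 1/3 ✓
b·Ac: 1/3·1/4 + 1/6·1/2 = 1/6 ✓
b·c³: 1/3·1/8 + 1/3·1/8 + 1/6·1 = 1/4 ✓
b·(c∘Ac): 1/3·1/8 + 1/6·1/2 = 1/8 ✓
b·Ac²: 1/3·1/8 + 1/6·1/4 = 1/12 ✓
b·A²c: 1/6·1/4 = 1/24 ✓; 4 stages ⇒ order 4.

4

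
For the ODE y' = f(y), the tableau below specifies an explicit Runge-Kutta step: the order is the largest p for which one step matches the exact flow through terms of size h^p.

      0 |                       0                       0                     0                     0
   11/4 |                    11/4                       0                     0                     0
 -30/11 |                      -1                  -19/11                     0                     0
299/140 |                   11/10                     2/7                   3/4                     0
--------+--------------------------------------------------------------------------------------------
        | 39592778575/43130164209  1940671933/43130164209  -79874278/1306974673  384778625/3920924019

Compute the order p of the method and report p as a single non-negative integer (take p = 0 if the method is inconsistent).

b = (39592778575/43130164209, 1940671933/43130164209, -79874278/1306974673, 384778625/3920924019)
c = (0, 11/4, -30/11, 299/140)
Ac = (0, 0, -19/4, -97/77)
Σ b_i: 39592778575/43130164209·1 + 1940671933/43130164209·1 + (-79874278/1306974673)·1 + 384778625/3920924019·1 = 1 ✓
b·c: 1940671933/43130164209·11/4 + (-79874278/1306974673)·(-30/11) + 384778625/3920924019·299/140 = 1/2 ✓
b·c²: 1940671933/43130164209·121/16 + (-79874278/1306974673)·900/121 + 384778625/3920924019·89401/19600 = 1/3 ✓
b·Ac: (-79874278/1306974673)·(-19/4) + 384778625/3920924019·(-97/77) = 1/6 ✓
b·c³: 1940671933/43130164209·1331/64 + (-79874278/1306974673)·(-27000/1331) + 384778625/3920924019·26730899/2744000 = 10084580375105/3220385594272 ≠ 1/4 ⇒ order 3.
b·(c∘Ac): (-79874278/1306974673)·285/22 + 384778625/3920924019·(-29003/10780) = -16557722905/15683696076 ≠ 1/8
b·Ac²: (-79874278/1306974673)·(-209/16) + 384778625/3920924019·52441/6776 = 67187584976/43130164209 ≠ 1/12
b·A²c: 384778625/3920924019·(-57/16) = -7310793875/20911594768 ≠ 1/24

3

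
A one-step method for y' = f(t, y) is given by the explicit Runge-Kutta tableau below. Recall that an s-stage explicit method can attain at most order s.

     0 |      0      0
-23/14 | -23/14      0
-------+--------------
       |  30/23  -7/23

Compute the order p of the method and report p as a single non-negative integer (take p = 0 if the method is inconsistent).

b = (30/23, -7/23)
c = (0, -23/14)
Σ b_i: 30/23·1 + (-7/23)·1 = 1 ✓
b·c: (-7/23)·(-23/14) = 1/2 ✓; 2 stages ⇒ order 2.

2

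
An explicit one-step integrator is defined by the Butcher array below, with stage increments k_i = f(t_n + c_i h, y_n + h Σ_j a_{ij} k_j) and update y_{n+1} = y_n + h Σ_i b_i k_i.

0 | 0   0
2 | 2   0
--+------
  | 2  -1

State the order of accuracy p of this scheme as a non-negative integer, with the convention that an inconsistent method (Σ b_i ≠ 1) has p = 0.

b = (2, -1)
c = (0, 2)
Σ b_i: 2·1 + (-1)·1 = 1 ✓
b·c: (-1)·2 = -2 ≠ 1/2 ⇒ order 1.

1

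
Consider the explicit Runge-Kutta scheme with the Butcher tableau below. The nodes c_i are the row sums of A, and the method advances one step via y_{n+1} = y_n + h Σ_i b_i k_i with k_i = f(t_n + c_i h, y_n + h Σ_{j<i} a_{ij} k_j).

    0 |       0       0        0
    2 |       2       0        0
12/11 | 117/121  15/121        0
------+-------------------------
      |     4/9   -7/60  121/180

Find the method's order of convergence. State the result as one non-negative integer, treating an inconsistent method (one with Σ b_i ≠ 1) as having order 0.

b = (4/9, -7/60, 121/180)
c = (0, 2, 12/11)
Ac = (0, 0, 30/121)
Σ b_i: 4/9·1 + (-7/60)·1 + 121/180·1 = 1 ✓
b·c: (-7/60)·2 + 121/180·12/11 = 1/2 ✓
b·c²: (-7/60)·4 + 121/180·144/121 = 1/3 ✓
b·Ac: 121/180·30/121 = 1/6 ✓; 3 stages ⇒ order 3.

3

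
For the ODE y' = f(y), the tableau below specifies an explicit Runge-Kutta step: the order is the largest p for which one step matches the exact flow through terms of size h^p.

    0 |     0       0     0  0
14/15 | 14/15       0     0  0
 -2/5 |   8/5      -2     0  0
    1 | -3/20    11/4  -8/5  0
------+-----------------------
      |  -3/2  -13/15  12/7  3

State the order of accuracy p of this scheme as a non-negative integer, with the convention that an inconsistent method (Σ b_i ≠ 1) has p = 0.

b = (-3/2, -13/15, 12/7, 3)
c = (0, 14/15, -2/5, 1)
Ac = (0, 0, -28/15, 481/150)
Σ b_i: (-3/2)·1 + (-13/15)·1 + 12/7·1 + 3·1 = 493/210 ≠ 1 ⇒ order 0.

0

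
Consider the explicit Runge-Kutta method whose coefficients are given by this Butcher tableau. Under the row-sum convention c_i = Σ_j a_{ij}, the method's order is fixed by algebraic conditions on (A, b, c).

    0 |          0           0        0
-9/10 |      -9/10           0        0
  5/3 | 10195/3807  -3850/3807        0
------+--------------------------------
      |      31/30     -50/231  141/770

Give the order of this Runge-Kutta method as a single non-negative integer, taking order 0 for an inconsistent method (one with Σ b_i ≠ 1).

b = (31/30, -50/231, 141/770)
c = (0, -9/10, 5/3)
Ac = (0, 0, 385/423)
Σ b_i: 31/30·1 + (-50/231)·1 + 141/770·1 = 1 ✓
b·c: (-50/231)·(-9/10) + 141/770·5/3 = 1/2 ✓
b·c²: (-50/231)·81/100 + 141/770·25/9 = 1/3 ✓
b·Ac: 141/770·385/423 = 1/6 ✓; 3 stages ⇒ order 3.

3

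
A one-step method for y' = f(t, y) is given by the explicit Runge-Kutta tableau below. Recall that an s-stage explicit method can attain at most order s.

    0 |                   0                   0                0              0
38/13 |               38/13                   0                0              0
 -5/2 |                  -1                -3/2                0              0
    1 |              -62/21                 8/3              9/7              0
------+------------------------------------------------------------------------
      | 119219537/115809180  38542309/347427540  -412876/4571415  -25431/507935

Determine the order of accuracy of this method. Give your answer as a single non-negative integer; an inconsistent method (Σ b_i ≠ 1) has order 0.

3

b = (119219537/115809180, 38542309/347427540, -412876/4571415, -25431/507935)
c = (0, 38/13, -5/2, 1)
Ac = (0, 0, -57/13, 2501/546)
Σ b_i: 119219537/115809180·1 + 38542309/347427540·1 + (-412876/4571415)·1 + (-25431/507935)·1 = 1 ✓
b·c: 38542309/347427540·38/13 + (-412876/4571415)·(-5/2) + (-25431/507935)·1 = 1/2 ✓
b·c²: 38542309/347427540·1444/169 + (-412876/4571415)·25/4 + (-25431/507935)·1 = 1/3 ✓
b·Ac: (-412876/4571415)·(-57/13) + (-25431/507935)·2501/546 = 1/6 ✓
b·c³: 38542309/347427540·54872/2197 + (-412876/4571415)·(-125/8) + (-25431/507935)·1 = 32740007/7923786 ≠ 1/4 ⇒ order 3.
b·(c∘Ac): (-412876/4571415)·285/26 + (-25431/507935)·2501/546 = -48309353/39618930 ≠ 1/8
b·Ac²: (-412876/4571415)·(-2166/169) + (-25431/507935)·437531/14196 = -6110219/15847572 ≠ 1/12
b·A²c: (-25431/507935)·(-513/91) = 1863729/6603155 ≠ 1/24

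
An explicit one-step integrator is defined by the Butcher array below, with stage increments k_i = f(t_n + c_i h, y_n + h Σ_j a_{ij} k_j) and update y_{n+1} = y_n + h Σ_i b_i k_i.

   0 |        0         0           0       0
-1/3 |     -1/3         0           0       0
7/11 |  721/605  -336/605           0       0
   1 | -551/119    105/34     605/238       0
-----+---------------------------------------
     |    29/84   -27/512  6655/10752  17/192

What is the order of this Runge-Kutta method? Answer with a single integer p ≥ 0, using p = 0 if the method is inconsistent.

b = (29/84, -27/512, 6655/10752, 17/192)
c = (0, -1/3, 7/11, 1)
Ac = (0, 0, 112/605, 10/17)
Σ b_i: 29/84·1 + (-27/512)·1 + 6655/10752·1 + 17/192·1 = 1 ✓
b·c: (-27/512)·(-1/3) + 6655/10752·7/11 + 17/192·1 = 1/2 ✓
b·c²: (-27/512)·1/9 + 6655/10752·49/121 + 17/192·1 = 1/3 ✓
b·Ac: 6655/10752·112/605 + 17/192·10/17 = 1/6 ✓
b·c³: (-27/512)·(-1/27) + 6655/10752·343/1331 + 17/192·1 = 1/4 ✓
b·(c∘Ac): 6655/10752·784/6655 + 17/192·10/17 = 1/8 ✓
b·Ac²: 6655/10752·(-112/1815) + 17/192·70/51 = 1/12 ✓
b·A²c: 17/192·8/17 = 1/24 ✓; 4 stages ⇒ order 4.

4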